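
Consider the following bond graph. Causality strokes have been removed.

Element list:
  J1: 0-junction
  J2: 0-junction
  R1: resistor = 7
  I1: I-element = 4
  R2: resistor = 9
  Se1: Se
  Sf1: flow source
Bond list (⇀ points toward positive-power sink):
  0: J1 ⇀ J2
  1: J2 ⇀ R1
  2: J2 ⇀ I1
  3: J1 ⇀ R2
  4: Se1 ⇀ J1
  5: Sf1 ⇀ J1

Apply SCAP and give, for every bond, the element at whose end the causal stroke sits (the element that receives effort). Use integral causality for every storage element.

β4 |J1  (Se1: effort source, stroke at far end)
β5 |Sf1  (Sf1 fixes flow; stroke at Sf1)
β0 |J2  (J1: bond 4 brought effort, rest push out)
β3 |R2  (0-jn J1 has e-setter on 4)
β1 |R1  (J2 effort already set via bond 0)
β2 |I1  (common-e at J2 fixed by 0)

β0 stroke→J2
β1 stroke→R1
β2 stroke→I1
β3 stroke→R2
β4 stroke→J1
β5 stroke→Sf1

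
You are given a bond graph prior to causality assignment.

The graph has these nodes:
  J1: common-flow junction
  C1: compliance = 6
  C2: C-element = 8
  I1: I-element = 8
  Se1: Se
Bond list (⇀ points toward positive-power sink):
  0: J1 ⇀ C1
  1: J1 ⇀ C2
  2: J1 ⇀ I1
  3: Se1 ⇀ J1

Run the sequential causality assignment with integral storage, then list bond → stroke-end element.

bond 3 |J1  (Se1: effort source, stroke at far end)
bond 0 |J1  (C1: C, integral causality)
bond 1 |J1  (prefer integral on C2)
bond 2 |I1  (only one flow-in slot at J1)

β0 |J1
β1 |J1
β2 |I1
β3 |J1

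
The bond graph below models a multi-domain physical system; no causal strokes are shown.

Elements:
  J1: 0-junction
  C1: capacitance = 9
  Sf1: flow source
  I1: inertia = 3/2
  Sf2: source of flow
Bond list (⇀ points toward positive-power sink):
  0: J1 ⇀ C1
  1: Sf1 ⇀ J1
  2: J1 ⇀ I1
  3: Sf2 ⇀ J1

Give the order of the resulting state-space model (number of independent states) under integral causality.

β1 |Sf1  (Sf1 fixes flow; stroke at Sf1)
β3 |Sf2  (Sf2: flow source, stroke at near end)
β0 |J1  (C1 outputs effort q/C1)
β2 |I1  (common-e at J1 fixed by 0)

2  (C1, I1 all integral)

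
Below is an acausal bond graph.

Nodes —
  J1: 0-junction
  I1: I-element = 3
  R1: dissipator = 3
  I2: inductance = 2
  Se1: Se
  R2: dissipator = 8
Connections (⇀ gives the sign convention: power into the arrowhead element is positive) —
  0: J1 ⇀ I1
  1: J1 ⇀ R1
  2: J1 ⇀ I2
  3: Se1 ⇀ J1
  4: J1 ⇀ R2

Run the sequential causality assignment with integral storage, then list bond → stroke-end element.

b0 stroke at I1
b1 stroke at R1
b2 stroke at I2
b3 stroke at J1
b4 stroke at R2

bond 3 stroke at J1  (source Se1 imposes e)
bond 0 stroke at I1  (J1: bond 3 brought effort, rest push out)
bond 1 stroke at R1  (common-e at J1 fixed by 3)
bond 2 stroke at I2  (J1: bond 3 brought effort, rest push out)
bond 4 stroke at R2  (J1 effort already set via bond 3)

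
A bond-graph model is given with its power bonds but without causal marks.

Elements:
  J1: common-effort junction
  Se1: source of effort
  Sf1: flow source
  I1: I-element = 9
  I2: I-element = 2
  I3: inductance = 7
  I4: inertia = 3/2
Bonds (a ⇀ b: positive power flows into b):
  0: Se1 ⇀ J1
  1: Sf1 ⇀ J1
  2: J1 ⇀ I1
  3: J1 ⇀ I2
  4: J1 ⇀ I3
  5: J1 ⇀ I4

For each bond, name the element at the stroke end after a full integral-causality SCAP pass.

#0 stroke at J1
#1 stroke at Sf1
#2 stroke at I1
#3 stroke at I2
#4 stroke at I3
#5 stroke at I4

b0 →J1  (Se1 fixes effort; stroke away)
b1 →Sf1  (Sf1 fixes flow; stroke at Sf1)
b2 →I1  (J1 effort already set via bond 0)
b3 →I2  (J1: bond 0 brought effort, rest push out)
b4 →I3  (0-jn J1 has e-setter on 0)
b5 →I4  (common-e at J1 fixed by 0)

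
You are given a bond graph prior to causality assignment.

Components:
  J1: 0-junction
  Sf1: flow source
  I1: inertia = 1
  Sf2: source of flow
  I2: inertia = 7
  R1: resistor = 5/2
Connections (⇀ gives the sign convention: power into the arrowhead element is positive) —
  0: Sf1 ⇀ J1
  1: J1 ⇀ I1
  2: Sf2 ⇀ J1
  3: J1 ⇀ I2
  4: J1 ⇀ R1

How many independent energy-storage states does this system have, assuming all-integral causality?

2  (I1, I2 all integral)

b0 |Sf1  (Sf1: flow source, stroke at near end)
b2 |Sf2  (Sf2 (Sf) sets flow on bond)
b1 |I1  (prefer integral on I1)
b3 |I2  (I2 outputs flow p/I2)
b4 |J1  (J1: last free bond brings effort in)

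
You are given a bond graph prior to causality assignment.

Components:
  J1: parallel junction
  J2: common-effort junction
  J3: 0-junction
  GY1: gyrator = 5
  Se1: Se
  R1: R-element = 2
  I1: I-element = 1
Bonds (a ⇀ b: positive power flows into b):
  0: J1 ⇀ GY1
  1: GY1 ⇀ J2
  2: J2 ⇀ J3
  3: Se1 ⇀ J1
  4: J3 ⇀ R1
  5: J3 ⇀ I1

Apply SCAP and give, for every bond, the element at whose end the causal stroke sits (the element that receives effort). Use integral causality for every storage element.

β0 |GY1
β1 |GY1
β2 |J2
β3 |J1
β4 |J3
β5 |I1

bond 3 →J1  (Se1 (Se) sets effort on bond)
bond 0 →GY1  (0-jn J1 has e-setter on 3)
bond 1 →GY1  (GY1: gyrator matches bond 0)
bond 2 →J2  (J2 needs exactly one e-in)
bond 5 →I1  (I1 outputs flow p/I1)
bond 4 →J3  (only one effort-in slot at J3)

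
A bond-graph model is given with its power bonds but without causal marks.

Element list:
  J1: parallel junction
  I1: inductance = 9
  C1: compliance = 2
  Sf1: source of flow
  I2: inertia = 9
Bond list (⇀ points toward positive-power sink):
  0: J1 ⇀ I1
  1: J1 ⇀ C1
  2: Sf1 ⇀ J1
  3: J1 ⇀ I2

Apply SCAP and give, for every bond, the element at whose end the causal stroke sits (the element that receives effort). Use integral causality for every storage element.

β2 →Sf1  (Sf1 (Sf) sets flow on bond)
β0 →I1  (I1: I, integral causality)
β1 →J1  (prefer integral on C1)
β3 →I2  (common-e at J1 fixed by 1)

b0 →I1
b1 →J1
b2 →Sf1
b3 →I2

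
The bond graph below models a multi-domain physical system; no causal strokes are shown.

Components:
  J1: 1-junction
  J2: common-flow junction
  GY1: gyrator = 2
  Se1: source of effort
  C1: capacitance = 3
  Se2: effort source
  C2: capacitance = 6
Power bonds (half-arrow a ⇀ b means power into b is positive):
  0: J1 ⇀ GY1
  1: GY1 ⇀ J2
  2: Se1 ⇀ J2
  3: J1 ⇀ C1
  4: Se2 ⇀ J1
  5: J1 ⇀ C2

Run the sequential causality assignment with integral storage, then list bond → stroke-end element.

bond 0 stroke at GY1
bond 1 stroke at GY1
bond 2 stroke at J2
bond 3 stroke at J1
bond 4 stroke at J1
bond 5 stroke at J1

β2 |J2  (Se1 fixes effort; stroke away)
β4 |J1  (Se2 fixes effort; stroke away)
β1 |GY1  (J2: last free bond brings flow in)
β0 |GY1  (GY GY1: same side as bond 1)
β3 |J1  (J1 flow already set via bond 0)
β5 |J1  (common-f at J1 fixed by 0)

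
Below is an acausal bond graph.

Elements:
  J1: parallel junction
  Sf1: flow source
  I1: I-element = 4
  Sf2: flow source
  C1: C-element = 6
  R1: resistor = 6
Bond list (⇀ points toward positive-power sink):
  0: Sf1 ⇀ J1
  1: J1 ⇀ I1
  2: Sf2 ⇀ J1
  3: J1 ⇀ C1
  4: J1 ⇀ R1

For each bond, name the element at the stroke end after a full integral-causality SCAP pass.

β0 stroke→Sf1  (Sf1 (Sf) sets flow on bond)
β2 stroke→Sf2  (Sf2: flow source, stroke at near end)
β1 stroke→I1  (I1 integral (f out))
β3 stroke→J1  (C1 outputs effort q/C1)
β4 stroke→R1  (0-jn J1 has e-setter on 3)

bond 0 →Sf1
bond 1 →I1
bond 2 →Sf2
bond 3 →J1
bond 4 →R1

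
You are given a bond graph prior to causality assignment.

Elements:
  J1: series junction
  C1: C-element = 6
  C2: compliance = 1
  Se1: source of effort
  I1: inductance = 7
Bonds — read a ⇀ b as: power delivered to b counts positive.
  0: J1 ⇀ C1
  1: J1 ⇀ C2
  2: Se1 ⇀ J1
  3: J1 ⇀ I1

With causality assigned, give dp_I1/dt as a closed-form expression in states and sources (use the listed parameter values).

dp_I1/dt = E_Se1 - q_C1/6 - q_C2

bond 2 stroke at J1  (Se1 (Se) sets effort on bond)
bond 0 stroke at J1  (C1 integral (e out))
bond 1 stroke at J1  (C2: C, integral causality)
bond 3 stroke at I1  (only one flow-in slot at J1)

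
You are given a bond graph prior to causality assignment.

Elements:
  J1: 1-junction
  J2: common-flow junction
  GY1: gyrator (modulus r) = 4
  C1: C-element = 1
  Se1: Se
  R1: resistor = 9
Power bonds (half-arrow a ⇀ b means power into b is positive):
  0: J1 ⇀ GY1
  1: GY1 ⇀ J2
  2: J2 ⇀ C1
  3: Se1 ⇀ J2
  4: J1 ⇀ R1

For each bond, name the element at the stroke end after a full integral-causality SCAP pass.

#3 |J2  (Se1 fixes effort; stroke away)
#2 |J2  (C1: C, integral causality)
#1 |GY1  (only one flow-in slot at J2)
#0 |GY1  (GY1 both-in/both-out from 1)
#4 |J1  (J1: bond 0 brought flow, rest push out)

bond 0 stroke at GY1
bond 1 stroke at GY1
bond 2 stroke at J2
bond 3 stroke at J2
bond 4 stroke at J1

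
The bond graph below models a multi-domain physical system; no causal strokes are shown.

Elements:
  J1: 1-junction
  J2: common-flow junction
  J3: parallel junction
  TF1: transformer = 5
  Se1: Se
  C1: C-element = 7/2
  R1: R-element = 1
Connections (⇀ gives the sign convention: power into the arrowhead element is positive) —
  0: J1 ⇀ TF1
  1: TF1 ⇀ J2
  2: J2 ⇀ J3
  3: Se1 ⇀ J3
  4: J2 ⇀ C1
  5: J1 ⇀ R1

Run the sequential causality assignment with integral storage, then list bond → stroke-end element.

bond 3 stroke→J3  (source Se1 imposes e)
bond 2 stroke→J2  (J3 effort already set via bond 3)
bond 4 stroke→J2  (prefer integral on C1)
bond 1 stroke→TF1  (J2: last free bond brings flow in)
bond 0 stroke→J1  (TF1 one-in-one-out from 1)
bond 5 stroke→R1  (only one flow-in slot at J1)

b0 stroke at J1
b1 stroke at TF1
b2 stroke at J2
b3 stroke at J3
b4 stroke at J2
b5 stroke at R1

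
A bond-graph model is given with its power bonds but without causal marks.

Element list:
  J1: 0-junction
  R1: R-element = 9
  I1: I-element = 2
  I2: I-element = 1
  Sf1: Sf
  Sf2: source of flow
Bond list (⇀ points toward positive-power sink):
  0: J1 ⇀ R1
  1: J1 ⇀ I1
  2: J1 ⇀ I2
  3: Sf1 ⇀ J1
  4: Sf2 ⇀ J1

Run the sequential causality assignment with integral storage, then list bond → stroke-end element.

β0 |J1
β1 |I1
β2 |I2
β3 |Sf1
β4 |Sf2

bond 3 |Sf1  (Sf1: flow source, stroke at near end)
bond 4 |Sf2  (source Sf2 imposes f)
bond 1 |I1  (I1 integral (f out))
bond 2 |I2  (prefer integral on I2)
bond 0 |J1  (J1: last free bond brings effort in)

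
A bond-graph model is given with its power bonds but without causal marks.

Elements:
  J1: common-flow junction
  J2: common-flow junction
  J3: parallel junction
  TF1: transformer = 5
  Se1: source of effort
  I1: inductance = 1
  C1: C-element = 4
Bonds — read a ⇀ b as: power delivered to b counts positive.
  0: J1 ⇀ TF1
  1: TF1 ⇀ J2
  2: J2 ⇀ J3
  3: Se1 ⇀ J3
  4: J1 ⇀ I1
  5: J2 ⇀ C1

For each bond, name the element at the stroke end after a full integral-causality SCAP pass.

β0 stroke at J1
β1 stroke at TF1
β2 stroke at J2
β3 stroke at J3
β4 stroke at I1
β5 stroke at J2

#3 stroke at J3  (Se1: effort source, stroke at far end)
#2 stroke at J2  (common-e at J3 fixed by 3)
#4 stroke at I1  (prefer integral on I1)
#0 stroke at J1  (J1 flow already set via bond 4)
#1 stroke at TF1  (TF1: transformer flips bond 0)
#5 stroke at J2  (common-f at J2 fixed by 1)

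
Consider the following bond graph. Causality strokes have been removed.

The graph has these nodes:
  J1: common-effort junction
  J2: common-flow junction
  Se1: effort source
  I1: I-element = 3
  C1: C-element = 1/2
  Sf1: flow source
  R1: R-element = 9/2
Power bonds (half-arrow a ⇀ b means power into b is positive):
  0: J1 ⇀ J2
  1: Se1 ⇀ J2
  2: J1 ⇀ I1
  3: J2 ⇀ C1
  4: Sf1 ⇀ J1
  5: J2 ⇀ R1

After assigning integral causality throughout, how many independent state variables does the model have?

#1 |J2  (source Se1 imposes e)
#4 |Sf1  (Sf1 (Sf) sets flow on bond)
#2 |I1  (I1: I, integral causality)
#0 |J1  (J1 needs exactly one e-in)
#3 |J2  (J2 flow already set via bond 0)
#5 |J2  (common-f at J2 fixed by 0)

2  (C1, I1 all integral)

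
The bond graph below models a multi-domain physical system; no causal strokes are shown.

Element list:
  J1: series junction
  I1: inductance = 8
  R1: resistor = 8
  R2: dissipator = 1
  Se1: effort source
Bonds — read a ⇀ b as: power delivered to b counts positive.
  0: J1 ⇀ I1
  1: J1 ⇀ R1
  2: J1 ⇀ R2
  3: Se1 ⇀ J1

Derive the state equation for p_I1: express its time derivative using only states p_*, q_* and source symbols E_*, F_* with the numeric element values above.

dp_I1/dt = E_Se1 - 9*p_I1/8

#3 →J1  (source Se1 imposes e)
#0 →I1  (I1 integral (f out))
#1 →J1  (J1 flow already set via bond 0)
#2 →J1  (J1 flow already set via bond 0)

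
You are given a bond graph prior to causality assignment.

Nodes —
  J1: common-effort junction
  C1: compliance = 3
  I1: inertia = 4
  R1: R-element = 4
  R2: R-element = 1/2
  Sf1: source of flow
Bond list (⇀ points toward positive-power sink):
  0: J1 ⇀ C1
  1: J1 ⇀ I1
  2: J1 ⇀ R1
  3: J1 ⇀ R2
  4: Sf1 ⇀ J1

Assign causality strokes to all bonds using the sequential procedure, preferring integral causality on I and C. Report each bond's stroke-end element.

β0 stroke at J1
β1 stroke at I1
β2 stroke at R1
β3 stroke at R2
β4 stroke at Sf1

#4 →Sf1  (Sf1: flow source, stroke at near end)
#0 →J1  (C1 integral (e out))
#1 →I1  (common-e at J1 fixed by 0)
#2 →R1  (J1: bond 0 brought effort, rest push out)
#3 →R2  (J1 effort already set via bond 0)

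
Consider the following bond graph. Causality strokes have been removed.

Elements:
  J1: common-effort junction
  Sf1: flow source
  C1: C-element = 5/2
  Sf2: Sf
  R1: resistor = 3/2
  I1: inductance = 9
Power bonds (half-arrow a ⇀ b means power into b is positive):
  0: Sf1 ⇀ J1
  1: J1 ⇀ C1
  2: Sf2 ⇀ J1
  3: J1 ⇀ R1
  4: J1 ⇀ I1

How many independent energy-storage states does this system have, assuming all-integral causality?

2  (C1, I1 all integral)

bond 0 |Sf1  (source Sf1 imposes f)
bond 2 |Sf2  (Sf2 (Sf) sets flow on bond)
bond 1 |J1  (prefer integral on C1)
bond 3 |R1  (J1: bond 1 brought effort, rest push out)
bond 4 |I1  (0-jn J1 has e-setter on 1)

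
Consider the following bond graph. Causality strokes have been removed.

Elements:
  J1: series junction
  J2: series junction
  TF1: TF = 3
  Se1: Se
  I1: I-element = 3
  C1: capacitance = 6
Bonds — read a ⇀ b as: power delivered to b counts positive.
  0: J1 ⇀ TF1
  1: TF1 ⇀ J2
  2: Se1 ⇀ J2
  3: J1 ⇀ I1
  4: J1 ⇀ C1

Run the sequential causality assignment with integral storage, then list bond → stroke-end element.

b0 |J1
b1 |TF1
b2 |J2
b3 |I1
b4 |J1

#2 stroke at J2  (source Se1 imposes e)
#1 stroke at TF1  (only one flow-in slot at J2)
#0 stroke at J1  (TF TF1: opposite of bond 1)
#3 stroke at I1  (prefer integral on I1)
#4 stroke at J1  (J1: bond 3 brought flow, rest push out)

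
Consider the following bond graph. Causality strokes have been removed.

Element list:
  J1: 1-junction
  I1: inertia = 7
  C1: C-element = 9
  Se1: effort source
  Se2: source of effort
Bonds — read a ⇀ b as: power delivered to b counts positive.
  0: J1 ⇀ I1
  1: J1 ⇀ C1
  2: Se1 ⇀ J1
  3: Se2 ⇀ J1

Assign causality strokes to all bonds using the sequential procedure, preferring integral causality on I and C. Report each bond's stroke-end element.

β2 |J1  (Se1 fixes effort; stroke away)
β3 |J1  (Se2 (Se) sets effort on bond)
β0 |I1  (I1 outputs flow p/I1)
β1 |J1  (common-f at J1 fixed by 0)

β0 →I1
β1 →J1
β2 →J1
β3 →J1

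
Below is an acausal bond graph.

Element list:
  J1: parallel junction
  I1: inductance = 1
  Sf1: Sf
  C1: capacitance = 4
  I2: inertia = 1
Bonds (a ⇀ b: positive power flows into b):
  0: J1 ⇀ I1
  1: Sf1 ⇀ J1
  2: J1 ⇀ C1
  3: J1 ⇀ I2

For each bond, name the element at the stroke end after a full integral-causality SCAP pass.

b1 stroke→Sf1  (Sf1: flow source, stroke at near end)
b0 stroke→I1  (I1: I, integral causality)
b2 stroke→J1  (C1 outputs effort q/C1)
b3 stroke→I2  (J1 effort already set via bond 2)

bond 0 stroke at I1
bond 1 stroke at Sf1
bond 2 stroke at J1
bond 3 stroke at I2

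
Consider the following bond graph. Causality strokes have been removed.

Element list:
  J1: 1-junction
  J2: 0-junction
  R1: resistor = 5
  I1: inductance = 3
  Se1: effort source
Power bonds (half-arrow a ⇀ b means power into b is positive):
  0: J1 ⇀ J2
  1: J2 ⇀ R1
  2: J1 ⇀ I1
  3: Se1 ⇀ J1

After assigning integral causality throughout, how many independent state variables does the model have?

#3 →J1  (source Se1 imposes e)
#2 →I1  (prefer integral on I1)
#0 →J1  (J1 flow already set via bond 2)
#1 →J2  (closing 0-jn rule on J2)

1  (I1 all integral)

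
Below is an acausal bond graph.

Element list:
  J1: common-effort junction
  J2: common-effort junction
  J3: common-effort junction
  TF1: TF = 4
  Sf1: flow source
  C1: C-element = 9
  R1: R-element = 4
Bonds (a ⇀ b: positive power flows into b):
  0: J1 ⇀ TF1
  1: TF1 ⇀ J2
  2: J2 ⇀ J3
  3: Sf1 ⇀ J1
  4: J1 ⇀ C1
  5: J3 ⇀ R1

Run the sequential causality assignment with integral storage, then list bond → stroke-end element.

#0 stroke→TF1
#1 stroke→J2
#2 stroke→J3
#3 stroke→Sf1
#4 stroke→J1
#5 stroke→R1

#3 |Sf1  (source Sf1 imposes f)
#4 |J1  (C1 outputs effort q/C1)
#0 |TF1  (J1 effort already set via bond 4)
#1 |J2  (through TF1, causality passes straight; one stroke at TF1)
#2 |J3  (0-jn J2 has e-setter on 1)
#5 |R1  (J3: bond 2 brought effort, rest push out)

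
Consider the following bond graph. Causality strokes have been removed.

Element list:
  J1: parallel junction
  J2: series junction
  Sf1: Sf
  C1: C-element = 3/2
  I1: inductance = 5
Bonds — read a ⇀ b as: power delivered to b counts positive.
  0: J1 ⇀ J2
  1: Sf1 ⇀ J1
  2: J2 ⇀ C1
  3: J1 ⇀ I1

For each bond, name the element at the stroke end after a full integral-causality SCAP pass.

β1 |Sf1  (source Sf1 imposes f)
β2 |J2  (C1: C, integral causality)
β0 |J1  (only one flow-in slot at J2)
β3 |I1  (common-e at J1 fixed by 0)

#0 |J1
#1 |Sf1
#2 |J2
#3 |I1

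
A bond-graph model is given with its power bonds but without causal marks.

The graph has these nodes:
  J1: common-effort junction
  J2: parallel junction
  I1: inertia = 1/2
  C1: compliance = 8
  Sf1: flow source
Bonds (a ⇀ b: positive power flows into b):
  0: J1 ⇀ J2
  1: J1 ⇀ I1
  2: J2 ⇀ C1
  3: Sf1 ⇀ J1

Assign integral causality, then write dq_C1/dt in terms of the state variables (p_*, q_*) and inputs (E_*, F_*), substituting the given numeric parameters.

b3 stroke at Sf1  (Sf1 fixes flow; stroke at Sf1)
b1 stroke at I1  (prefer integral on I1)
b0 stroke at J1  (only one effort-in slot at J1)
b2 stroke at J2  (J2: last free bond brings effort in)

dq_C1/dt = F_Sf1 - 2*p_I1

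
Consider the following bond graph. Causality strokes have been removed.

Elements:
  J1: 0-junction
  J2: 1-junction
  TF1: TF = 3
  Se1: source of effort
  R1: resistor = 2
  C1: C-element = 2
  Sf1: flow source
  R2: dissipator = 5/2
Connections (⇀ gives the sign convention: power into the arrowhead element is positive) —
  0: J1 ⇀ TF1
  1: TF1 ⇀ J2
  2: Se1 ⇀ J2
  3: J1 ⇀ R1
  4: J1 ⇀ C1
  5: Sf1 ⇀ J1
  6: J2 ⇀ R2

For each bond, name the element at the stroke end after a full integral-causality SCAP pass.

bond 2 stroke at J2  (source Se1 imposes e)
bond 5 stroke at Sf1  (Sf1: flow source, stroke at near end)
bond 4 stroke at J1  (C1 integral (e out))
bond 0 stroke at TF1  (J1: bond 4 brought effort, rest push out)
bond 3 stroke at R1  (J1: bond 4 brought effort, rest push out)
bond 1 stroke at J2  (through TF1, causality passes straight; one stroke at TF1)
bond 6 stroke at R2  (J2 needs exactly one f-in)

β0 stroke→TF1
β1 stroke→J2
β2 stroke→J2
β3 stroke→R1
β4 stroke→J1
β5 stroke→Sf1
β6 stroke→R2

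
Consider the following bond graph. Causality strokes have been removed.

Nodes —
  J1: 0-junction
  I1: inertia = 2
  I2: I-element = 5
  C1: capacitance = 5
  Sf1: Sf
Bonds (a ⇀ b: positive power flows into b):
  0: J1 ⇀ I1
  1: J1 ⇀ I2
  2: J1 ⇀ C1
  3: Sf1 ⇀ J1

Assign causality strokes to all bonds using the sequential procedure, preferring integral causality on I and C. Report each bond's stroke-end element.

β0 stroke→I1
β1 stroke→I2
β2 stroke→J1
β3 stroke→Sf1

β3 stroke→Sf1  (Sf1 (Sf) sets flow on bond)
β0 stroke→I1  (I1: I, integral causality)
β1 stroke→I2  (I2 integral (f out))
β2 stroke→J1  (only one effort-in slot at J1)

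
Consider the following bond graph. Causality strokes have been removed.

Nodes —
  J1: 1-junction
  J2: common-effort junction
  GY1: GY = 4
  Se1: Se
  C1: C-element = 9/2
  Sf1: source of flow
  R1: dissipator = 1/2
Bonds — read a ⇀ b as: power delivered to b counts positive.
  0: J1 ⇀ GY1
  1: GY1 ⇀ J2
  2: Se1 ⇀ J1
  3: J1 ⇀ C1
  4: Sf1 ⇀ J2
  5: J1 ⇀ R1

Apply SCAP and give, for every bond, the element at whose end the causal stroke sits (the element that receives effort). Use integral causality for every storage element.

bond 2 stroke at J1  (source Se1 imposes e)
bond 4 stroke at Sf1  (Sf1 fixes flow; stroke at Sf1)
bond 1 stroke at J2  (only one effort-in slot at J2)
bond 0 stroke at J1  (through GY1, causality inverts; strokes same side of GY1)
bond 3 stroke at J1  (C1 outputs effort q/C1)
bond 5 stroke at R1  (J1: last free bond brings flow in)

#0 stroke at J1
#1 stroke at J2
#2 stroke at J1
#3 stroke at J1
#4 stroke at Sf1
#5 stroke at R1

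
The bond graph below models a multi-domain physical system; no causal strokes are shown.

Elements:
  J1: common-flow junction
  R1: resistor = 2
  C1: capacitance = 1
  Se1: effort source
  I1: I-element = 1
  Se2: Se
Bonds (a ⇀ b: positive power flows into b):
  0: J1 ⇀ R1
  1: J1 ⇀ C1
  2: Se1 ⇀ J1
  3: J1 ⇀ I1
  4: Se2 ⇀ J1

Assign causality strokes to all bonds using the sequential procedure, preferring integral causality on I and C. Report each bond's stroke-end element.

bond 2 stroke→J1  (Se1: effort source, stroke at far end)
bond 4 stroke→J1  (Se2 fixes effort; stroke away)
bond 1 stroke→J1  (C1 outputs effort q/C1)
bond 3 stroke→I1  (prefer integral on I1)
bond 0 stroke→J1  (common-f at J1 fixed by 3)

#0 →J1
#1 →J1
#2 →J1
#3 →I1
#4 →J1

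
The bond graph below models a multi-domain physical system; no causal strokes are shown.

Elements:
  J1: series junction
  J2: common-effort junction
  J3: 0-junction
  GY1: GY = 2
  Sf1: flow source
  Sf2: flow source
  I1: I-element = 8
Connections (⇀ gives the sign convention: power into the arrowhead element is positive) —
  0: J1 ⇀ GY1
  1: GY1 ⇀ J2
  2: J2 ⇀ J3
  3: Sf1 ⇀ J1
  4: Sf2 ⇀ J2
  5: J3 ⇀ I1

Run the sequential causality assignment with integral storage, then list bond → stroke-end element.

#3 →Sf1  (Sf1 fixes flow; stroke at Sf1)
#4 →Sf2  (source Sf2 imposes f)
#0 →J1  (1-jn J1 has f-setter on 3)
#1 →J2  (through GY1, causality inverts; strokes same side of GY1)
#2 →J3  (0-jn J2 has e-setter on 1)
#5 →I1  (J3: bond 2 brought effort, rest push out)

β0 stroke→J1
β1 stroke→J2
β2 stroke→J3
β3 stroke→Sf1
β4 stroke→Sf2
β5 stroke→I1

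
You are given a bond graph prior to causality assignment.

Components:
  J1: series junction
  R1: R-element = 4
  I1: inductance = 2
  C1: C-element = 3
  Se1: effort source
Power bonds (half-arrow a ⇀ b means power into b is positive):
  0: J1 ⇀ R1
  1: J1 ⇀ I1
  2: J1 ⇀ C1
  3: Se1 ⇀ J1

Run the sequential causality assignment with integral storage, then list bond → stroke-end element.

bond 3 →J1  (Se1 fixes effort; stroke away)
bond 1 →I1  (I1 integral (f out))
bond 0 →J1  (J1 flow already set via bond 1)
bond 2 →J1  (J1: bond 1 brought flow, rest push out)

bond 0 |J1
bond 1 |I1
bond 2 |J1
bond 3 |J1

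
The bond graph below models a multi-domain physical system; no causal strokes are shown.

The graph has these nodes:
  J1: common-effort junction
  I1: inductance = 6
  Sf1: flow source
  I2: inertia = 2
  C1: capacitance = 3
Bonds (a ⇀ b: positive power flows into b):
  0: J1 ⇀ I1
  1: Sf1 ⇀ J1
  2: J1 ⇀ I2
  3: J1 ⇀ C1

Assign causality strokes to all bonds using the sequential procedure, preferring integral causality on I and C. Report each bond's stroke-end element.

b0 |I1
b1 |Sf1
b2 |I2
b3 |J1

bond 1 →Sf1  (Sf1: flow source, stroke at near end)
bond 0 →I1  (I1 integral (f out))
bond 2 →I2  (I2 integral (f out))
bond 3 →J1  (J1: last free bond brings effort in)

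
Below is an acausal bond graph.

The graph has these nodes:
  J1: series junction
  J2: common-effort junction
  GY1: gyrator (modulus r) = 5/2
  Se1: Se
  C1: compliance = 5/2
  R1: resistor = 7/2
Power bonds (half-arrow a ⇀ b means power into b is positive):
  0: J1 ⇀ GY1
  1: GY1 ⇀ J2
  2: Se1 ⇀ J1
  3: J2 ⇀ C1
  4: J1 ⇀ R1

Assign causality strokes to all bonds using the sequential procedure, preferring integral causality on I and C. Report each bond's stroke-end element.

bond 2 |J1  (Se1 fixes effort; stroke away)
bond 3 |J2  (C1: C, integral causality)
bond 1 |GY1  (0-jn J2 has e-setter on 3)
bond 0 |GY1  (GY GY1: same side as bond 1)
bond 4 |J1  (1-jn J1 has f-setter on 0)

#0 stroke→GY1
#1 stroke→GY1
#2 stroke→J1
#3 stroke→J2
#4 stroke→J1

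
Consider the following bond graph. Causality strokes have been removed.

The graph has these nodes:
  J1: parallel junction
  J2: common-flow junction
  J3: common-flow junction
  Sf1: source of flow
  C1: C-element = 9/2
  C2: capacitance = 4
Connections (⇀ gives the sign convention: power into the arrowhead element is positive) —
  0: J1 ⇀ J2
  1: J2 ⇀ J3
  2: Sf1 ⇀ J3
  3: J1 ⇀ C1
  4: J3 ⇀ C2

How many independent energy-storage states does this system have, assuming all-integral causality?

2  (C1, C2 all integral)

bond 2 |Sf1  (Sf1: flow source, stroke at near end)
bond 1 |J3  (J3 flow already set via bond 2)
bond 4 |J3  (J3 flow already set via bond 2)
bond 0 |J2  (1-jn J2 has f-setter on 1)
bond 3 |J1  (J1: last free bond brings effort in)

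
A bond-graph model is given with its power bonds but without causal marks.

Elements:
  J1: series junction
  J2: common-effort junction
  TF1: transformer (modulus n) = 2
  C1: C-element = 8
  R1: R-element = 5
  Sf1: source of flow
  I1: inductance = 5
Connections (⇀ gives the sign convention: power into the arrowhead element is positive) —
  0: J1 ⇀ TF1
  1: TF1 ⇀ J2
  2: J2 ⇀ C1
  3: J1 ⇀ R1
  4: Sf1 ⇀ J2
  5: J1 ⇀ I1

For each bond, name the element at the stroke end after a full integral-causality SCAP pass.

#4 stroke→Sf1  (Sf1 fixes flow; stroke at Sf1)
#2 stroke→J2  (C1: C, integral causality)
#1 stroke→TF1  (0-jn J2 has e-setter on 2)
#0 stroke→J1  (TF1 one-in-one-out from 1)
#5 stroke→I1  (I1: I, integral causality)
#3 stroke→J1  (J1: bond 5 brought flow, rest push out)

β0 stroke→J1
β1 stroke→TF1
β2 stroke→J2
β3 stroke→J1
β4 stroke→Sf1
β5 stroke→I1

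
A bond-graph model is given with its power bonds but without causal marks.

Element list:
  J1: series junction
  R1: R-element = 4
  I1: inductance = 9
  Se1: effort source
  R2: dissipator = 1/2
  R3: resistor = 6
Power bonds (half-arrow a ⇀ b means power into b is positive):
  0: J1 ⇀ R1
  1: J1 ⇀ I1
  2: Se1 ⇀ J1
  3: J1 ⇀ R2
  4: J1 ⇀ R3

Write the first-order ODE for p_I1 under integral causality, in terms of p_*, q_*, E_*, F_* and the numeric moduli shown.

β2 |J1  (source Se1 imposes e)
β1 |I1  (prefer integral on I1)
β0 |J1  (common-f at J1 fixed by 1)
β3 |J1  (J1 flow already set via bond 1)
β4 |J1  (1-jn J1 has f-setter on 1)

dp_I1/dt = E_Se1 - 7*p_I1/6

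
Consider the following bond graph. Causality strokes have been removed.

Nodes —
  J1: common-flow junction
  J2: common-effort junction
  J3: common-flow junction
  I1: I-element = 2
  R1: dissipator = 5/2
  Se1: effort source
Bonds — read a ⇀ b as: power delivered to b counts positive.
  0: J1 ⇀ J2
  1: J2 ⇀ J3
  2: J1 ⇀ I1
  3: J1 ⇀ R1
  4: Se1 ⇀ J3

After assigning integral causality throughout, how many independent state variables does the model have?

1  (I1 all integral)

β4 stroke at J3  (source Se1 imposes e)
β1 stroke at J2  (J3: last free bond brings flow in)
β0 stroke at J1  (J2 effort already set via bond 1)
β2 stroke at I1  (I1 integral (f out))
β3 stroke at J1  (J1 flow already set via bond 2)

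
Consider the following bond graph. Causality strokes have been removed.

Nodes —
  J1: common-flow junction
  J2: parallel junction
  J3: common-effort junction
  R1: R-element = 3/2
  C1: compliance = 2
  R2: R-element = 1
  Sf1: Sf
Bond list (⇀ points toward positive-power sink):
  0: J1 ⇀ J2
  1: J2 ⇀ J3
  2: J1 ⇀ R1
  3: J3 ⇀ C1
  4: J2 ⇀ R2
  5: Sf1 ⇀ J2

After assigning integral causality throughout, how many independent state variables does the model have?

bond 5 stroke at Sf1  (Sf1: flow source, stroke at near end)
bond 3 stroke at J3  (C1 outputs effort q/C1)
bond 1 stroke at J2  (common-e at J3 fixed by 3)
bond 0 stroke at J1  (J2 effort already set via bond 1)
bond 4 stroke at R2  (J2: bond 1 brought effort, rest push out)
bond 2 stroke at R1  (closing 1-jn rule on J1)

1  (C1 all integral)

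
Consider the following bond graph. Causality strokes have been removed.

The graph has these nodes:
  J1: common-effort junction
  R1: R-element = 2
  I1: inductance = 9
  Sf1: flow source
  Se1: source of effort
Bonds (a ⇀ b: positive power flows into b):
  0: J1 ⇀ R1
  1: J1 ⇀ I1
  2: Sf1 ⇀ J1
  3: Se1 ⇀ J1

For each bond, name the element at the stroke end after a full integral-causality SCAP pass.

β2 stroke at Sf1  (Sf1 fixes flow; stroke at Sf1)
β3 stroke at J1  (Se1 (Se) sets effort on bond)
β0 stroke at R1  (J1: bond 3 brought effort, rest push out)
β1 stroke at I1  (J1 effort already set via bond 3)

β0 →R1
β1 →I1
β2 →Sf1
β3 →J1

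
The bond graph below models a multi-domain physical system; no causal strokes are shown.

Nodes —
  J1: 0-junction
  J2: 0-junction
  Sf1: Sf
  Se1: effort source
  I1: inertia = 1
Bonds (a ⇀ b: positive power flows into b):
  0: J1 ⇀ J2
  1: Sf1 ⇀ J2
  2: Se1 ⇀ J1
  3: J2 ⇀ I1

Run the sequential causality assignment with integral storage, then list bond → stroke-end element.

bond 0 stroke at J2
bond 1 stroke at Sf1
bond 2 stroke at J1
bond 3 stroke at I1

β1 stroke→Sf1  (Sf1 (Sf) sets flow on bond)
β2 stroke→J1  (Se1: effort source, stroke at far end)
β0 stroke→J2  (common-e at J1 fixed by 2)
β3 stroke→I1  (J2: bond 0 brought effort, rest push out)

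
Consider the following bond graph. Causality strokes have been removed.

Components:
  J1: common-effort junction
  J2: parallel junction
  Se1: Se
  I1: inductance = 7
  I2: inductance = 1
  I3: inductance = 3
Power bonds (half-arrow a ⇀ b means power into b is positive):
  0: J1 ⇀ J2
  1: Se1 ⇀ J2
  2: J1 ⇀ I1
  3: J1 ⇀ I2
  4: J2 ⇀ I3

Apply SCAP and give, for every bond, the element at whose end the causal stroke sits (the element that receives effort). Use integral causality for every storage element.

b0 stroke→J1
b1 stroke→J2
b2 stroke→I1
b3 stroke→I2
b4 stroke→I3

#1 |J2  (Se1: effort source, stroke at far end)
#0 |J1  (0-jn J2 has e-setter on 1)
#4 |I3  (common-e at J2 fixed by 1)
#2 |I1  (J1 effort already set via bond 0)
#3 |I2  (common-e at J1 fixed by 0)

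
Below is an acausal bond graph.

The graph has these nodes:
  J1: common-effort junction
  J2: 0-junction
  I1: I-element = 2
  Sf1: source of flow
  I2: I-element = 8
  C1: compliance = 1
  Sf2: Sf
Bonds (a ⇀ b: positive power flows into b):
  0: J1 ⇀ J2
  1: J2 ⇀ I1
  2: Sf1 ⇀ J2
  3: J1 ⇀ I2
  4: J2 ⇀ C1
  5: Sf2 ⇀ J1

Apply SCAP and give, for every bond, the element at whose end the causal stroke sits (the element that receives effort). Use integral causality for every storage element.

b0 →J1
b1 →I1
b2 →Sf1
b3 →I2
b4 →J2
b5 →Sf2

#2 stroke→Sf1  (Sf1: flow source, stroke at near end)
#5 stroke→Sf2  (Sf2: flow source, stroke at near end)
#1 stroke→I1  (I1: I, integral causality)
#3 stroke→I2  (I2 outputs flow p/I2)
#0 stroke→J1  (closing 0-jn rule on J1)
#4 stroke→J2  (closing 0-jn rule on J2)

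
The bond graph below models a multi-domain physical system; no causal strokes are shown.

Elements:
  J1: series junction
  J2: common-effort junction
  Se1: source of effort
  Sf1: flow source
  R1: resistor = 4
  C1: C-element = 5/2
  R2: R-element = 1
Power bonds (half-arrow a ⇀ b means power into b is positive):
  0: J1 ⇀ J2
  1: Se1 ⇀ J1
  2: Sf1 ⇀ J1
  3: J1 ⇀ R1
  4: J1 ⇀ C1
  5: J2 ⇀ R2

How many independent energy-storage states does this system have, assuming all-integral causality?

b1 →J1  (Se1: effort source, stroke at far end)
b2 →Sf1  (Sf1: flow source, stroke at near end)
b0 →J1  (J1 flow already set via bond 2)
b3 →J1  (common-f at J1 fixed by 2)
b4 →J1  (J1: bond 2 brought flow, rest push out)
b5 →J2  (J2 needs exactly one e-in)

1  (C1 all integral)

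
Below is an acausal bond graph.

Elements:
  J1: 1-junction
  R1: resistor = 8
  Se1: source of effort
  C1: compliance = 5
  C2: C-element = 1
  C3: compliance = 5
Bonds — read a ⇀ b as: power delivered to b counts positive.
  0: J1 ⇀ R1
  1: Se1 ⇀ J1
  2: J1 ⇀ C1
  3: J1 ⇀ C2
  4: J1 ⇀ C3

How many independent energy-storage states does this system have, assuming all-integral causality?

3  (C1, C2, C3 all integral)

#1 stroke at J1  (Se1 fixes effort; stroke away)
#2 stroke at J1  (prefer integral on C1)
#3 stroke at J1  (C2: C, integral causality)
#4 stroke at J1  (prefer integral on C3)
#0 stroke at R1  (only one flow-in slot at J1)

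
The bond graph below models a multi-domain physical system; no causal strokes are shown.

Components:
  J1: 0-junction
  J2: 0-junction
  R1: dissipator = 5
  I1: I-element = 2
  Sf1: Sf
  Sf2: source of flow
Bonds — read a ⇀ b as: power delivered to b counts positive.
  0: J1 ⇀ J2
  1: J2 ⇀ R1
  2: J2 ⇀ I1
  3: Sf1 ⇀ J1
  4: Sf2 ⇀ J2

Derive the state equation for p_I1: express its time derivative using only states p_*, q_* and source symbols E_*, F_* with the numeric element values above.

dp_I1/dt = 5*F_Sf1 + 5*F_Sf2 - 5*p_I1/2

bond 3 stroke→Sf1  (Sf1 (Sf) sets flow on bond)
bond 4 stroke→Sf2  (source Sf2 imposes f)
bond 0 stroke→J1  (only one effort-in slot at J1)
bond 2 stroke→I1  (prefer integral on I1)
bond 1 stroke→J2  (only one effort-in slot at J2)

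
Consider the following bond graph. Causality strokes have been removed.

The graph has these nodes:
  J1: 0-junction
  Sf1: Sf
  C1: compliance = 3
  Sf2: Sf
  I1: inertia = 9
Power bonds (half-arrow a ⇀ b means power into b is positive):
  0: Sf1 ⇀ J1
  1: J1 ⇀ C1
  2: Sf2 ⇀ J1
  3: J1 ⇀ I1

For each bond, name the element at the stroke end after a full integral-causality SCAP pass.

β0 stroke→Sf1
β1 stroke→J1
β2 stroke→Sf2
β3 stroke→I1

bond 0 →Sf1  (Sf1 (Sf) sets flow on bond)
bond 2 →Sf2  (Sf2 (Sf) sets flow on bond)
bond 1 →J1  (C1 integral (e out))
bond 3 →I1  (J1 effort already set via bond 1)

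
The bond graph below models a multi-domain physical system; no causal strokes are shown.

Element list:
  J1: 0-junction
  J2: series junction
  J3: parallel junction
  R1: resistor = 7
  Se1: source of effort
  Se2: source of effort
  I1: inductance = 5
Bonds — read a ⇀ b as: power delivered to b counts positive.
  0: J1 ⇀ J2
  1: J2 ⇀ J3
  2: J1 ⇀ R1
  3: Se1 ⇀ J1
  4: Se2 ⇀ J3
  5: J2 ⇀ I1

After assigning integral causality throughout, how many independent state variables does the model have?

1  (I1 all integral)

#3 |J1  (Se1: effort source, stroke at far end)
#4 |J3  (source Se2 imposes e)
#0 |J2  (J1 effort already set via bond 3)
#2 |R1  (J1: bond 3 brought effort, rest push out)
#1 |J2  (common-e at J3 fixed by 4)
#5 |I1  (J2 needs exactly one f-in)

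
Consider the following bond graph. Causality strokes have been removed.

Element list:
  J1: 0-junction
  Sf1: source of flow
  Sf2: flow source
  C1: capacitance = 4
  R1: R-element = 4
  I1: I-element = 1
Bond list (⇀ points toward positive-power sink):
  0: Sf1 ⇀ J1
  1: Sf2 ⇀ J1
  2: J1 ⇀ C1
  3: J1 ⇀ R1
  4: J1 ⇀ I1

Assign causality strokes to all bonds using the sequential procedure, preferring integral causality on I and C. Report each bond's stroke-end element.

bond 0 →Sf1  (Sf1 (Sf) sets flow on bond)
bond 1 →Sf2  (source Sf2 imposes f)
bond 2 →J1  (C1: C, integral causality)
bond 3 →R1  (J1 effort already set via bond 2)
bond 4 →I1  (J1: bond 2 brought effort, rest push out)

b0 stroke at Sf1
b1 stroke at Sf2
b2 stroke at J1
b3 stroke at R1
b4 stroke at I1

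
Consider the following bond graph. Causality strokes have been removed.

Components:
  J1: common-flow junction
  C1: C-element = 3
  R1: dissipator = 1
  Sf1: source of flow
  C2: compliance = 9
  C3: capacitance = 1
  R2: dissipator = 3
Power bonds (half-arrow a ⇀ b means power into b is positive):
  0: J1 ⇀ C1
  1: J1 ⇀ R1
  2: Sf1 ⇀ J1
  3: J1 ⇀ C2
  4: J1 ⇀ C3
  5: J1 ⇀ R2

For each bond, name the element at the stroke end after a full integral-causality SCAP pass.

b2 |Sf1  (Sf1 (Sf) sets flow on bond)
b0 |J1  (J1: bond 2 brought flow, rest push out)
b1 |J1  (common-f at J1 fixed by 2)
b3 |J1  (1-jn J1 has f-setter on 2)
b4 |J1  (common-f at J1 fixed by 2)
b5 |J1  (common-f at J1 fixed by 2)

#0 |J1
#1 |J1
#2 |Sf1
#3 |J1
#4 |J1
#5 |J1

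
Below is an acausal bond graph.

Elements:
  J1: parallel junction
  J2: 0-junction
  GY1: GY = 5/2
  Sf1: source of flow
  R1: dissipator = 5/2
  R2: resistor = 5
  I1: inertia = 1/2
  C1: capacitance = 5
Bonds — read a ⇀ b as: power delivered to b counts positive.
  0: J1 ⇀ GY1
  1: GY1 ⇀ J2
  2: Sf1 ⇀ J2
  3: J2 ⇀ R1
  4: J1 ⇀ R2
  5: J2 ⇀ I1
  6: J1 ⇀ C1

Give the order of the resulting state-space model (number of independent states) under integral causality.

2  (C1, I1 all integral)

β2 stroke at Sf1  (Sf1: flow source, stroke at near end)
β5 stroke at I1  (I1 outputs flow p/I1)
β6 stroke at J1  (C1 outputs effort q/C1)
β0 stroke at GY1  (0-jn J1 has e-setter on 6)
β4 stroke at R2  (J1: bond 6 brought effort, rest push out)
β1 stroke at GY1  (GY1 both-in/both-out from 0)
β3 stroke at J2  (closing 0-jn rule on J2)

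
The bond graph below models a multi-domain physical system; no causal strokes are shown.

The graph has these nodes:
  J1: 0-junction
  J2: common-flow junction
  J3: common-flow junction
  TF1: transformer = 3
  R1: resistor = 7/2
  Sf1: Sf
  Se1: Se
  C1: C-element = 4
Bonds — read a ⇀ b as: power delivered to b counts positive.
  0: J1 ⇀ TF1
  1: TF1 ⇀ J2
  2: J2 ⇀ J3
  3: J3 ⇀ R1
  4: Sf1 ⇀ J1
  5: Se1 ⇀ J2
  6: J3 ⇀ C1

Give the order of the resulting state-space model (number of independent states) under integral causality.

b4 stroke at Sf1  (Sf1: flow source, stroke at near end)
b5 stroke at J2  (Se1 fixes effort; stroke away)
b0 stroke at J1  (only one effort-in slot at J1)
b1 stroke at TF1  (TF1 one-in-one-out from 0)
b2 stroke at J2  (1-jn J2 has f-setter on 1)
b3 stroke at J3  (J3: bond 2 brought flow, rest push out)
b6 stroke at J3  (1-jn J3 has f-setter on 2)

1  (C1 all integral)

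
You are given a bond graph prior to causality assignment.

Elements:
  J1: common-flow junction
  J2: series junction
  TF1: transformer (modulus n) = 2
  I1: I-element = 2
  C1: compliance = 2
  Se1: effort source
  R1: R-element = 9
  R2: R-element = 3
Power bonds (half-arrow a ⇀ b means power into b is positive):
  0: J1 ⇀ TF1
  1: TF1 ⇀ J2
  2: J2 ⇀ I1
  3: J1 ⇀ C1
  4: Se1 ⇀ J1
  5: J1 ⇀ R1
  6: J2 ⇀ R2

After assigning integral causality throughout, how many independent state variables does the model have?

2  (C1, I1 all integral)

b4 |J1  (source Se1 imposes e)
b2 |I1  (prefer integral on I1)
b1 |J2  (1-jn J2 has f-setter on 2)
b6 |J2  (common-f at J2 fixed by 2)
b0 |TF1  (TF1 one-in-one-out from 1)
b3 |J1  (J1 flow already set via bond 0)
b5 |J1  (J1: bond 0 brought flow, rest push out)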